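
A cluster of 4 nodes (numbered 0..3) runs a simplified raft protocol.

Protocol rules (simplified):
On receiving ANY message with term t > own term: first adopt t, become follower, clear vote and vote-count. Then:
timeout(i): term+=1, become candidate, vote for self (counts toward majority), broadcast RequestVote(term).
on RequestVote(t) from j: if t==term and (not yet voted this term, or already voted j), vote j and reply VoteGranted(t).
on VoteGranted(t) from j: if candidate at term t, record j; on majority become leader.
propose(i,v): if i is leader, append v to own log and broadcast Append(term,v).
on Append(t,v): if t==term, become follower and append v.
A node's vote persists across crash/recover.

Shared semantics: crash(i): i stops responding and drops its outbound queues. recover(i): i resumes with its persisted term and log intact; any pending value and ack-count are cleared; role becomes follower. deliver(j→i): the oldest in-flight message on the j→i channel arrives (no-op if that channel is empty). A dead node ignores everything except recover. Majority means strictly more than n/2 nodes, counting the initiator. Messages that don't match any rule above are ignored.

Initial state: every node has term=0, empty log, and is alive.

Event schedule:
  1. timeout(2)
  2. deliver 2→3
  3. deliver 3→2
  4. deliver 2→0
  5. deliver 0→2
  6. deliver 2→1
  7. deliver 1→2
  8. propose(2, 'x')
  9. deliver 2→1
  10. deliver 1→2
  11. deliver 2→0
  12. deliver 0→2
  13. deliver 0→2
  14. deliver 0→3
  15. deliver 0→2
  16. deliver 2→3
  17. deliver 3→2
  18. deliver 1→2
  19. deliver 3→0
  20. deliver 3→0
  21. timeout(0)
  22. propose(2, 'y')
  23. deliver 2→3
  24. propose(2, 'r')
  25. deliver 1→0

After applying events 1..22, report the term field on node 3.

after 1 — timeout(2): n2:cand/t1/[-]
after 2 — deliver 2→3: n3:foll/t1/[-]
after 3 — deliver 3→2: ·
after 4 — deliver 2→0: n0:foll/t1/[-]
after 5 — deliver 0→2: n2:lead/t1/[-]
after 6 — deliver 2→1: n1:foll/t1/[-]
after 7 — deliver 1→2: ·
after 8 — propose(2,'x'): n2:lead/t1/[x]
after 9 — deliver 2→1: n1:foll/t1/[x]
after 10 — deliver 1→2: ·
after 11 — deliver 2→0: n0:foll/t1/[x]
after 12 — deliver 0→2: ·
after 13 — deliver 0→2: ·
after 14 — deliver 0→3: ·
after 15 — deliver 0→2: ·
after 16 — deliver 2→3: n3:foll/t1/[x]
after 17 — deliver 3→2: ·
after 18 — deliver 1→2: ·
after 19 — deliver 3→0: ·
after 20 — deliver 3→0: ·
after 21 — timeout(0): n0:cand/t2/[x]
after 22 — propose(2,'y'): n2:lead/t1/[x,y]

1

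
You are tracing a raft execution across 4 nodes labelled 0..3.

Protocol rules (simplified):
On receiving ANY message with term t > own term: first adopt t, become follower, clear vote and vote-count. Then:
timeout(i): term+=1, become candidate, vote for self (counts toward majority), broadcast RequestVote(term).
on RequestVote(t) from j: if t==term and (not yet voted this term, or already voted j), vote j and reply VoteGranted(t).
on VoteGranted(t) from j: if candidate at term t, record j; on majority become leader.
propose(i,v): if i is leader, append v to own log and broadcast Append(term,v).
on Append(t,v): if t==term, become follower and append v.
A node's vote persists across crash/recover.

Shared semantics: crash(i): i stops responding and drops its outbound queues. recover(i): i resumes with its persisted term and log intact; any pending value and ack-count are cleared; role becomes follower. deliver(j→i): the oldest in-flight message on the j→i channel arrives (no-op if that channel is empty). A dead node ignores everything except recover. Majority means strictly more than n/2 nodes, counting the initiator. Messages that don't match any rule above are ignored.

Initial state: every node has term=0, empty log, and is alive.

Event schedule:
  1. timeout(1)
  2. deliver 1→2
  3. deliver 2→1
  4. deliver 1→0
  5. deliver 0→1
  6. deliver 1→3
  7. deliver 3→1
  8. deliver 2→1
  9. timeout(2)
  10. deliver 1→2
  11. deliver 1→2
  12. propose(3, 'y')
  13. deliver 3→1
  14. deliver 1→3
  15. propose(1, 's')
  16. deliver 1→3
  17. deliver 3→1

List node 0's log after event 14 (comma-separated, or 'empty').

empty

1. timeout(1):  <1:cand t1 ->
2. deliver 1→2:  <2:foll t1 ->
3. deliver 2→1:  nop
4. deliver 1→0:  <0:foll t1 ->
5. deliver 0→1:  <1:lead t1 ->
6. deliver 1→3:  <3:foll t1 ->
7. deliver 3→1:  nop
8. deliver 2→1:  nop
9. timeout(2):  <2:cand t2 ->
10. deliver 1→2:  nop
11. deliver 1→2:  nop
12. propose(3,'y'):  nop
13. deliver 3→1:  nop
14. deliver 1→3:  nop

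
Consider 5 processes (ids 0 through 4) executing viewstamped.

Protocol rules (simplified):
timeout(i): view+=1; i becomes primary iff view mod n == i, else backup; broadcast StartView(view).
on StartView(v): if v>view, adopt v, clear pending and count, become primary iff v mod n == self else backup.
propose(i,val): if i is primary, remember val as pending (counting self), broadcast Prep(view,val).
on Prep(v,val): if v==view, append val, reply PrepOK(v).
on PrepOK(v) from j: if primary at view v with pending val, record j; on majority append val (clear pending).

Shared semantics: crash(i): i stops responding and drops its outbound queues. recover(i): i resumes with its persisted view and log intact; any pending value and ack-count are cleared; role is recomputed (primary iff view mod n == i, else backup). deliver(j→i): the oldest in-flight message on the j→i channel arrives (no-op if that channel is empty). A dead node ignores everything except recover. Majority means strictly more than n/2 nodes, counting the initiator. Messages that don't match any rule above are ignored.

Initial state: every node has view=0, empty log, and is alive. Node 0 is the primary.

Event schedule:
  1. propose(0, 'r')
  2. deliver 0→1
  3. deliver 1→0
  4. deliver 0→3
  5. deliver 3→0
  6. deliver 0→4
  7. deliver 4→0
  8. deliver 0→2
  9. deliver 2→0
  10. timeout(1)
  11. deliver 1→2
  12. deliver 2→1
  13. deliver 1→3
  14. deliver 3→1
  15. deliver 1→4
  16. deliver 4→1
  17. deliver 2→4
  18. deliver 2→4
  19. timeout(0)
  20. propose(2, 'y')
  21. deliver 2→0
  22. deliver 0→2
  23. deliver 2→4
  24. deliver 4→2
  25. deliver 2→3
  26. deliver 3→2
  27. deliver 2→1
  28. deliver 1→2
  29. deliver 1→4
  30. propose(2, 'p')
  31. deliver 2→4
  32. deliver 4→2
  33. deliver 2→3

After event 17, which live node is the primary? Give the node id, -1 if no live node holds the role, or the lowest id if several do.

0

step 1 propose(0,'r'): —
step 2 deliver 0→1: 1={back,v=0,log=r}
step 3 deliver 1→0: —
step 4 deliver 0→3: 3={back,v=0,log=r}
step 5 deliver 3→0: 0={prim,v=0,log=r}
step 6 deliver 0→4: 4={back,v=0,log=r}
step 7 deliver 4→0: —
step 8 deliver 0→2: 2={back,v=0,log=r}
step 9 deliver 2→0: —
step 10 timeout(1): 1={prim,v=1,log=r}
step 11 deliver 1→2: 2={back,v=1,log=r}
step 12 deliver 2→1: —
step 13 deliver 1→3: 3={back,v=1,log=r}
step 14 deliver 3→1: —
step 15 deliver 1→4: 4={back,v=1,log=r}
step 16 deliver 4→1: —
step 17 deliver 2→4: —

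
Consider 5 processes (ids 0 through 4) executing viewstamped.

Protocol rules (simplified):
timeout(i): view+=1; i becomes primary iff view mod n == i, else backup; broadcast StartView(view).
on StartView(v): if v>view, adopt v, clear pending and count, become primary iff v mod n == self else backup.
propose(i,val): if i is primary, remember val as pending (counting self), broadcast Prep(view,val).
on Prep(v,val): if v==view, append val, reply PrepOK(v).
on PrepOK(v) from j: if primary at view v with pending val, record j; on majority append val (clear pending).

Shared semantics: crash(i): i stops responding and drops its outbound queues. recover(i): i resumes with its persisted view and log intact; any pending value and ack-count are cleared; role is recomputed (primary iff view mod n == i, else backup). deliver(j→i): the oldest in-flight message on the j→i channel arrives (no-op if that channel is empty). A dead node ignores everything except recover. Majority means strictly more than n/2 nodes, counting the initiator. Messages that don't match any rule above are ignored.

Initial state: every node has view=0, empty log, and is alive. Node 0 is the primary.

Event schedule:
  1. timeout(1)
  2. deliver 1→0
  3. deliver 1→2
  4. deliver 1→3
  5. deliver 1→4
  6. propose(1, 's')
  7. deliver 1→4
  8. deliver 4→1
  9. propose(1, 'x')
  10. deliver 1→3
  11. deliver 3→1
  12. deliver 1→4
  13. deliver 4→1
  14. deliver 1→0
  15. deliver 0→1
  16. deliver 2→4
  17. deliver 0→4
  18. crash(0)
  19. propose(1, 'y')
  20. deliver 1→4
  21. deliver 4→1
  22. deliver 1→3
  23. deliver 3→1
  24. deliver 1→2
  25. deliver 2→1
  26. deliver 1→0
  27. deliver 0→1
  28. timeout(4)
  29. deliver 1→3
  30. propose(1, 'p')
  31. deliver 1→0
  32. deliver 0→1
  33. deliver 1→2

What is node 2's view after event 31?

[1] timeout(1) → N1(prim v1 [-])
[2] deliver 1→0 → N0(back v1 [-])
[3] deliver 1→2 → N2(back v1 [-])
[4] deliver 1→3 → N3(back v1 [-])
[5] deliver 1→4 → N4(back v1 [-])
[6] propose(1,'s') → ∅
[7] deliver 1→4 → N4(back v1 [s])
[8] deliver 4→1 → ∅
[9] propose(1,'x') → ∅
[10] deliver 1→3 → N3(back v1 [s])
[11] deliver 3→1 → ∅
[12] deliver 1→4 → N4(back v1 [s,x])
[13] deliver 4→1 → N1(prim v1 [x])
[14] deliver 1→0 → N0(back v1 [s])
[15] deliver 0→1 → ∅
[16] deliver 2→4 → ∅
[17] deliver 0→4 → ∅
[18] crash(0) → N0(✗back v1 [s])
[19] propose(1,'y') → ∅
[20] deliver 1→4 → N4(back v1 [s,x,y])
[21] deliver 4→1 → ∅
[22] deliver 1→3 → N3(back v1 [s,x])
[23] deliver 3→1 → N1(prim v1 [x,y])
[24] deliver 1→2 → N2(back v1 [s])
[25] deliver 2→1 → ∅
[26] deliver 1→0 → ∅
[27] deliver 0→1 → ∅
[28] timeout(4) → N4(back v2 [s,x,y])
[29] deliver 1→3 → N3(back v1 [s,x,y])
[30] propose(1,'p') → ∅
[31] deliver 1→0 → ∅

1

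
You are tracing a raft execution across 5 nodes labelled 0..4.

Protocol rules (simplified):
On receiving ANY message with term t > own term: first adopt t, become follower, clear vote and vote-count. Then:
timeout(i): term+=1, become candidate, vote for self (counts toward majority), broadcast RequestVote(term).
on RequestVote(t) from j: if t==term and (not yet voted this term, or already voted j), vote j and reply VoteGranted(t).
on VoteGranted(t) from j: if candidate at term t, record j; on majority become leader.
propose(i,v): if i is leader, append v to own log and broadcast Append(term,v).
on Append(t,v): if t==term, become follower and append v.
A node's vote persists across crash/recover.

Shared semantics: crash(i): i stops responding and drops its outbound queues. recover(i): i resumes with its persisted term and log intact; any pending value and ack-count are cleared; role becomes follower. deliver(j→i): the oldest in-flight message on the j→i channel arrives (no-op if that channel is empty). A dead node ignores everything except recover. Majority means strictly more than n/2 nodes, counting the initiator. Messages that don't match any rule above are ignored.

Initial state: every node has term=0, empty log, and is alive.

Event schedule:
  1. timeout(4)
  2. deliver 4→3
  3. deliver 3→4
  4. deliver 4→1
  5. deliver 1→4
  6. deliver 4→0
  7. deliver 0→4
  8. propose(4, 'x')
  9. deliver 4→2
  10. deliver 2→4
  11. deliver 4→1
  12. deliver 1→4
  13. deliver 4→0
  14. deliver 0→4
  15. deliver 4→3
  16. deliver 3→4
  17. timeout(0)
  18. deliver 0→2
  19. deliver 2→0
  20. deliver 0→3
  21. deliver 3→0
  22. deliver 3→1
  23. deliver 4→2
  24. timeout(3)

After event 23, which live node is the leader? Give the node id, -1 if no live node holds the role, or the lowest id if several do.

0

[1] timeout(4) → N4(cand t1 [-])
[2] deliver 4→3 → N3(foll t1 [-])
[3] deliver 3→4 → ∅
[4] deliver 4→1 → N1(foll t1 [-])
[5] deliver 1→4 → N4(lead t1 [-])
[6] deliver 4→0 → N0(foll t1 [-])
[7] deliver 0→4 → ∅
[8] propose(4,'x') → N4(lead t1 [x])
[9] deliver 4→2 → N2(foll t1 [-])
[10] deliver 2→4 → ∅
[11] deliver 4→1 → N1(foll t1 [x])
[12] deliver 1→4 → ∅
[13] deliver 4→0 → N0(foll t1 [x])
[14] deliver 0→4 → ∅
[15] deliver 4→3 → N3(foll t1 [x])
[16] deliver 3→4 → ∅
[17] timeout(0) → N0(cand t2 [x])
[18] deliver 0→2 → N2(foll t2 [-])
[19] deliver 2→0 → ∅
[20] deliver 0→3 → N3(foll t2 [x])
[21] deliver 3→0 → N0(lead t2 [x])
[22] deliver 3→1 → ∅
[23] deliver 4→2 → ∅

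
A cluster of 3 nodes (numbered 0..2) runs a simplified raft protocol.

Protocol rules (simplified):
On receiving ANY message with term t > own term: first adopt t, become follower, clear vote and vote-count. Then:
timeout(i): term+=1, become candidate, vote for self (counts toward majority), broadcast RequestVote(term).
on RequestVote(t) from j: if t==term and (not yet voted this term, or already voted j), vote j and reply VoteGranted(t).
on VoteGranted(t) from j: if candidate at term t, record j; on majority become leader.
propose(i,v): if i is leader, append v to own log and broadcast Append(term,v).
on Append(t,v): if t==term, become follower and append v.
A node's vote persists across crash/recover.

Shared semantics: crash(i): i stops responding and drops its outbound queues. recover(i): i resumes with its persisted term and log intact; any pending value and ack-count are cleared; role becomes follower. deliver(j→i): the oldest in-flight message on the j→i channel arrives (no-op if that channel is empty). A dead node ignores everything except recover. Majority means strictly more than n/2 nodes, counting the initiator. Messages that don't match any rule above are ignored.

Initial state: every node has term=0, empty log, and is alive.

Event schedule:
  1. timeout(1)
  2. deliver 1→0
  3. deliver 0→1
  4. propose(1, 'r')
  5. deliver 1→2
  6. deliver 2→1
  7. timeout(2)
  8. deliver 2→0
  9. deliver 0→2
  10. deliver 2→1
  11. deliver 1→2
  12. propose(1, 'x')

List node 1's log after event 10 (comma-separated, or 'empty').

r

step 1 timeout(1): 1={cand,t=1,log=-}
step 2 deliver 1→0: 0={foll,t=1,log=-}
step 3 deliver 0→1: 1={lead,t=1,log=-}
step 4 propose(1,'r'): 1={lead,t=1,log=r}
step 5 deliver 1→2: 2={foll,t=1,log=-}
step 6 deliver 2→1: —
step 7 timeout(2): 2={cand,t=2,log=-}
step 8 deliver 2→0: 0={foll,t=2,log=-}
step 9 deliver 0→2: 2={lead,t=2,log=-}
step 10 deliver 2→1: 1={foll,t=2,log=r}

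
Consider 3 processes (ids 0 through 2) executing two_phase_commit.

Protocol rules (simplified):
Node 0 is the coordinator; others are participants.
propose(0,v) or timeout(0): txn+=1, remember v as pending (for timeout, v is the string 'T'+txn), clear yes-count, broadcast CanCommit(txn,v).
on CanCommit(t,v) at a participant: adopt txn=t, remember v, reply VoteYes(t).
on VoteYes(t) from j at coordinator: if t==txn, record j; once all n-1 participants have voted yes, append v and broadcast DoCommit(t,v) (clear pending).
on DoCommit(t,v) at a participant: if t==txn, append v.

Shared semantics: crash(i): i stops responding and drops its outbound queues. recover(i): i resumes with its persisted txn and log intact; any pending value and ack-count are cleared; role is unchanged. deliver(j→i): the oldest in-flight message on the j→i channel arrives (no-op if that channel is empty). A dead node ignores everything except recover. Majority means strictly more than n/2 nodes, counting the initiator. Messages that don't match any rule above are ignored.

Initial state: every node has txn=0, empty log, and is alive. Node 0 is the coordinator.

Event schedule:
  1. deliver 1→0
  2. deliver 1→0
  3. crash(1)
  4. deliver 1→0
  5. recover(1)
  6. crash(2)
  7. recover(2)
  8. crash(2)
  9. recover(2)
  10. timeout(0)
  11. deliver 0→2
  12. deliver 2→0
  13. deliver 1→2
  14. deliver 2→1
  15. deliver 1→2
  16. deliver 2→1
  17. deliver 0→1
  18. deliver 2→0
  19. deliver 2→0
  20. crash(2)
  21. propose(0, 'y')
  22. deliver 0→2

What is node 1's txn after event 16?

1. deliver 1→0:  nop
2. deliver 1→0:  nop
3. crash(1):  <1:✗part t0 ->
4. deliver 1→0:  nop
5. recover(1):  <1:part t0 ->
6. crash(2):  <2:✗part t0 ->
7. recover(2):  <2:part t0 ->
8. crash(2):  <2:✗part t0 ->
9. recover(2):  <2:part t0 ->
10. timeout(0):  <0:coor t1 ->
11. deliver 0→2:  <2:part t1 ->
12. deliver 2→0:  nop
13. deliver 1→2:  nop
14. deliver 2→1:  nop
15. deliver 1→2:  nop
16. deliver 2→1:  nop

0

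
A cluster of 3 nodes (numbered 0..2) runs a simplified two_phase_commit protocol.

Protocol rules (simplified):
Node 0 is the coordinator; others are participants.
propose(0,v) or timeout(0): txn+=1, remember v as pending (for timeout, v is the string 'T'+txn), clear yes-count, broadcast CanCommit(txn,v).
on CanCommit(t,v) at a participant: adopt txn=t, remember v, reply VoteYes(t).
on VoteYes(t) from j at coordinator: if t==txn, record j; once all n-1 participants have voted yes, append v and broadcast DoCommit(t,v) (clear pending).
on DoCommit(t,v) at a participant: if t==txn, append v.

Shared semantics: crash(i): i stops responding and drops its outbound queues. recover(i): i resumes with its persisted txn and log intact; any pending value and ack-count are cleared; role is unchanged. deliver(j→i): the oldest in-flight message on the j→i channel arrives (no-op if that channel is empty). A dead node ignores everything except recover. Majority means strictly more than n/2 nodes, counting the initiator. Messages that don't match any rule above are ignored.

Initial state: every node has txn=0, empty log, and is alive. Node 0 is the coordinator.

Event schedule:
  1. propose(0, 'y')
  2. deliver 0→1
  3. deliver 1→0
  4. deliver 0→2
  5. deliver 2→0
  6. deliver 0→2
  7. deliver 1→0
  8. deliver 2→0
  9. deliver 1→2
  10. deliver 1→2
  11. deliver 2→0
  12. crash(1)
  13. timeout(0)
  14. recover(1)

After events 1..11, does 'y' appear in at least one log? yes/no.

e1 propose(0,'y'): 0[coor,t=1,-]
e2 deliver 0→1: 1[part,t=1,-]
e3 deliver 1→0: ·
e4 deliver 0→2: 2[part,t=1,-]
e5 deliver 2→0: 0[coor,t=1,y]
e6 deliver 0→2: 2[part,t=1,y]
e7 deliver 1→0: ·
e8 deliver 2→0: ·
e9 deliver 1→2: ·
e10 deliver 1→2: ·
e11 deliver 2→0: ·

yes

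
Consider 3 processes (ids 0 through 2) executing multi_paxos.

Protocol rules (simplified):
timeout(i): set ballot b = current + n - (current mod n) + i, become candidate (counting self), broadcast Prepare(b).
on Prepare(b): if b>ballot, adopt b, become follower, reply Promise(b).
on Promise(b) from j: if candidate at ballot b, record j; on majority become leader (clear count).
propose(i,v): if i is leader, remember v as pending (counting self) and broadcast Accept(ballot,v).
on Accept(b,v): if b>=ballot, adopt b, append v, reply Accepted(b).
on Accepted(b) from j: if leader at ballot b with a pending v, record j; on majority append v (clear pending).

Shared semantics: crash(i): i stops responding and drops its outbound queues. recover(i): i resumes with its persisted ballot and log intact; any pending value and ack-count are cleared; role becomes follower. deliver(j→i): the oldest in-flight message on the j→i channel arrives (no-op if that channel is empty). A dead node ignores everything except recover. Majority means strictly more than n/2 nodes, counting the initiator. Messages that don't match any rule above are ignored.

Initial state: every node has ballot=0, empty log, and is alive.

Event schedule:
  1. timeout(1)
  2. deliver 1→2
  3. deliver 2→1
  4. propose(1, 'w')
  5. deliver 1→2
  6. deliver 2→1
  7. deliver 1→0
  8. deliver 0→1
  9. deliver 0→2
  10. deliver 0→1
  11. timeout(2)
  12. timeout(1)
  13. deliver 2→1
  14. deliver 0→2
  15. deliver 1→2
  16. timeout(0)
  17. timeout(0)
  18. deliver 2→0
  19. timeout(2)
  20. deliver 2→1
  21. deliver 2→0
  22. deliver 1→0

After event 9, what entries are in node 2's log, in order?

w

1. timeout(1):  <1:cand b4 ->
2. deliver 1→2:  <2:foll b4 ->
3. deliver 2→1:  <1:lead b4 ->
4. propose(1,'w'):  nop
5. deliver 1→2:  <2:foll b4 w>
6. deliver 2→1:  <1:lead b4 w>
7. deliver 1→0:  <0:foll b4 ->
8. deliver 0→1:  nop
9. deliver 0→2:  nop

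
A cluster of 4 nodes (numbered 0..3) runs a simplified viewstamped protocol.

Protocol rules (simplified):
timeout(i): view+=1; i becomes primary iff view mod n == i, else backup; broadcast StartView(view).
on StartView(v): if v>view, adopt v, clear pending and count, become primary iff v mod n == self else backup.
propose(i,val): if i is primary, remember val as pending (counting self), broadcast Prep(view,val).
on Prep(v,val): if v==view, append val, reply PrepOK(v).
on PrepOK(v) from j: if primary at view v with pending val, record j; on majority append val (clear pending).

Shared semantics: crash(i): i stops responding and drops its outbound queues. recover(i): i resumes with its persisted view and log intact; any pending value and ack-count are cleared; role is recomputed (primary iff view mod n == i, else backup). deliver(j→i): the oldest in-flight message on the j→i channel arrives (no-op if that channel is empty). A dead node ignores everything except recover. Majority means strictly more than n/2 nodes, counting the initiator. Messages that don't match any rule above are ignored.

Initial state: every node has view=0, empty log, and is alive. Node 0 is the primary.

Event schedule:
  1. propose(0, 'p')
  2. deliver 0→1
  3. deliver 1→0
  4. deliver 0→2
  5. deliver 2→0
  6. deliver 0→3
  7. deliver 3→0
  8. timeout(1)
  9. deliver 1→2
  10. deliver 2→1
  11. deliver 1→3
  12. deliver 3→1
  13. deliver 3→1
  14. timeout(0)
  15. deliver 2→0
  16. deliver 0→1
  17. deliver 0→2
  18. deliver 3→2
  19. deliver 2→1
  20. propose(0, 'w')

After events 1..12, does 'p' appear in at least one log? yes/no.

step 1 propose(0,'p'): —
step 2 deliver 0→1: 1={back,v=0,log=p}
step 3 deliver 1→0: —
step 4 deliver 0→2: 2={back,v=0,log=p}
step 5 deliver 2→0: 0={prim,v=0,log=p}
step 6 deliver 0→3: 3={back,v=0,log=p}
step 7 deliver 3→0: —
step 8 timeout(1): 1={prim,v=1,log=p}
step 9 deliver 1→2: 2={back,v=1,log=p}
step 10 deliver 2→1: —
step 11 deliver 1→3: 3={back,v=1,log=p}
step 12 deliver 3→1: —

yes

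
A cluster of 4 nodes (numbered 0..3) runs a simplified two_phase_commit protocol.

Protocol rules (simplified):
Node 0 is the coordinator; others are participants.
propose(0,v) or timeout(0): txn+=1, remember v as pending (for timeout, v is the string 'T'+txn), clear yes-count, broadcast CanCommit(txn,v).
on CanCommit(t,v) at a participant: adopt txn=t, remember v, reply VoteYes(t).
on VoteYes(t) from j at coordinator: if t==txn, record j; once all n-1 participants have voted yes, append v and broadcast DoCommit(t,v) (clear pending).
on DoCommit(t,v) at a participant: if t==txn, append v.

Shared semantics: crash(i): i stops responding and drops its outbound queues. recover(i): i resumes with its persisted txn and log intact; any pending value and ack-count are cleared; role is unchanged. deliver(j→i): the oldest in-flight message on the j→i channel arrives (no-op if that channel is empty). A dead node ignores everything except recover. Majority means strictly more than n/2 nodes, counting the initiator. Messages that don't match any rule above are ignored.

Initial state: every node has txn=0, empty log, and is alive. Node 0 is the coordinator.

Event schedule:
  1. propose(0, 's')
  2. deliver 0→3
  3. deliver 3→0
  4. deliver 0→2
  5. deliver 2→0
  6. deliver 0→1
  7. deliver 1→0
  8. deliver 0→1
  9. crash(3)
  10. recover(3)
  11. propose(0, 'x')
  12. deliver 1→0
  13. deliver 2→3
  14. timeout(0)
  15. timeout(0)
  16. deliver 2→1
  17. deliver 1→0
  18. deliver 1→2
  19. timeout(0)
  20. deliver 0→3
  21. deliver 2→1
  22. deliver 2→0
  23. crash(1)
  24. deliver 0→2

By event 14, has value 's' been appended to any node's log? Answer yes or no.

[1] propose(0,'s') → N0(coor t1 [-])
[2] deliver 0→3 → N3(part t1 [-])
[3] deliver 3→0 → ∅
[4] deliver 0→2 → N2(part t1 [-])
[5] deliver 2→0 → ∅
[6] deliver 0→1 → N1(part t1 [-])
[7] deliver 1→0 → N0(coor t1 [s])
[8] deliver 0→1 → N1(part t1 [s])
[9] crash(3) → N3(✗part t1 [-])
[10] recover(3) → N3(part t1 [-])
[11] propose(0,'x') → N0(coor t2 [s])
[12] deliver 1→0 → ∅
[13] deliver 2→3 → ∅
[14] timeout(0) → N0(coor t3 [s])

yes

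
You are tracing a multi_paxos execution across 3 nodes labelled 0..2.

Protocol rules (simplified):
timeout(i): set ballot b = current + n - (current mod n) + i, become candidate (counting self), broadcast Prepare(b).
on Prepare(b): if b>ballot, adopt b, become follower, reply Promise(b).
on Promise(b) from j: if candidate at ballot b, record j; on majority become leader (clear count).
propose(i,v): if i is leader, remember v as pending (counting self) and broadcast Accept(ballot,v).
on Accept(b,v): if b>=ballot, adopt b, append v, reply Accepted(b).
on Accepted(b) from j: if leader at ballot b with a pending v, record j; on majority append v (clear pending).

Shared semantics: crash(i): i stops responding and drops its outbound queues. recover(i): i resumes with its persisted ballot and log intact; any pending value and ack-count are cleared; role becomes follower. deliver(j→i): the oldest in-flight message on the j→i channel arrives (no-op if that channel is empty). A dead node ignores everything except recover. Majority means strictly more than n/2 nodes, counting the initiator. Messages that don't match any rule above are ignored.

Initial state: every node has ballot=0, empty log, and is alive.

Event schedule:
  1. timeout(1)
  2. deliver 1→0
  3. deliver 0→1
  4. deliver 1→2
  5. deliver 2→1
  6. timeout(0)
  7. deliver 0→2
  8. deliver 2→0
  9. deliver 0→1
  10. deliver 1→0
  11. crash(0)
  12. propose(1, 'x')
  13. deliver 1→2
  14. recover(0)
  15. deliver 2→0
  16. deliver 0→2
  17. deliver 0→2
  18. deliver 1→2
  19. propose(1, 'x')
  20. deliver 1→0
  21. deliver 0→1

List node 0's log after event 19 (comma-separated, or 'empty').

empty

step 1 timeout(1): 1={cand,b=4,log=-}
step 2 deliver 1→0: 0={foll,b=4,log=-}
step 3 deliver 0→1: 1={lead,b=4,log=-}
step 4 deliver 1→2: 2={foll,b=4,log=-}
step 5 deliver 2→1: —
step 6 timeout(0): 0={cand,b=6,log=-}
step 7 deliver 0→2: 2={foll,b=6,log=-}
step 8 deliver 2→0: 0={lead,b=6,log=-}
step 9 deliver 0→1: 1={foll,b=6,log=-}
step 10 deliver 1→0: —
step 11 crash(0): 0={✗lead,b=6,log=-}
step 12 propose(1,'x'): —
step 13 deliver 1→2: —
step 14 recover(0): 0={foll,b=6,log=-}
step 15 deliver 2→0: —
step 16 deliver 0→2: —
step 17 deliver 0→2: —
step 18 deliver 1→2: —
step 19 propose(1,'x'): —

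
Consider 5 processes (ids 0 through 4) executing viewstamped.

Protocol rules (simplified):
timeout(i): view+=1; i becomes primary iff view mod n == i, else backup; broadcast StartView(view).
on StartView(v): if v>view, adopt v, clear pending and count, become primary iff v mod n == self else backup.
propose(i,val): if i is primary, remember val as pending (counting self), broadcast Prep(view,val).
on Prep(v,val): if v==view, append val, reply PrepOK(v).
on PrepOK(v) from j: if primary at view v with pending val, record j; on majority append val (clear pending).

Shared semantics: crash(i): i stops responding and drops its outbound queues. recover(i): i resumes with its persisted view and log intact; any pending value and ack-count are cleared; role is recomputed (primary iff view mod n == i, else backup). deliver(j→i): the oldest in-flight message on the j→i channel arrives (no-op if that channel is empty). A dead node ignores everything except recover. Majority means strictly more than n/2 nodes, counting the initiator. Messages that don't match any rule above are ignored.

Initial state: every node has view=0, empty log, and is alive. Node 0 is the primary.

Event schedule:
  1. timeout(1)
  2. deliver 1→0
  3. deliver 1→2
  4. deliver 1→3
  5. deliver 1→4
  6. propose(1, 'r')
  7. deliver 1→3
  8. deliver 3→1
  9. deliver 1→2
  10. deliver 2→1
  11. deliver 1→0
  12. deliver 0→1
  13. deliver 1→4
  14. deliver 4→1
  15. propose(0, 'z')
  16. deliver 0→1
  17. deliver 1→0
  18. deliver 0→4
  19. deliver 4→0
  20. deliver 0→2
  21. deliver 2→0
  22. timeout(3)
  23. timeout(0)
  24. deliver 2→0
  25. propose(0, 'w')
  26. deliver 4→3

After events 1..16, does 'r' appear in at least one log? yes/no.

e1 timeout(1): 1[prim,v=1,-]
e2 deliver 1→0: 0[back,v=1,-]
e3 deliver 1→2: 2[back,v=1,-]
e4 deliver 1→3: 3[back,v=1,-]
e5 deliver 1→4: 4[back,v=1,-]
e6 propose(1,'r'): ·
e7 deliver 1→3: 3[back,v=1,r]
e8 deliver 3→1: ·
e9 deliver 1→2: 2[back,v=1,r]
e10 deliver 2→1: 1[prim,v=1,r]
e11 deliver 1→0: 0[back,v=1,r]
e12 deliver 0→1: ·
e13 deliver 1→4: 4[back,v=1,r]
e14 deliver 4→1: ·
e15 propose(0,'z'): ·
e16 deliver 0→1: ·

yes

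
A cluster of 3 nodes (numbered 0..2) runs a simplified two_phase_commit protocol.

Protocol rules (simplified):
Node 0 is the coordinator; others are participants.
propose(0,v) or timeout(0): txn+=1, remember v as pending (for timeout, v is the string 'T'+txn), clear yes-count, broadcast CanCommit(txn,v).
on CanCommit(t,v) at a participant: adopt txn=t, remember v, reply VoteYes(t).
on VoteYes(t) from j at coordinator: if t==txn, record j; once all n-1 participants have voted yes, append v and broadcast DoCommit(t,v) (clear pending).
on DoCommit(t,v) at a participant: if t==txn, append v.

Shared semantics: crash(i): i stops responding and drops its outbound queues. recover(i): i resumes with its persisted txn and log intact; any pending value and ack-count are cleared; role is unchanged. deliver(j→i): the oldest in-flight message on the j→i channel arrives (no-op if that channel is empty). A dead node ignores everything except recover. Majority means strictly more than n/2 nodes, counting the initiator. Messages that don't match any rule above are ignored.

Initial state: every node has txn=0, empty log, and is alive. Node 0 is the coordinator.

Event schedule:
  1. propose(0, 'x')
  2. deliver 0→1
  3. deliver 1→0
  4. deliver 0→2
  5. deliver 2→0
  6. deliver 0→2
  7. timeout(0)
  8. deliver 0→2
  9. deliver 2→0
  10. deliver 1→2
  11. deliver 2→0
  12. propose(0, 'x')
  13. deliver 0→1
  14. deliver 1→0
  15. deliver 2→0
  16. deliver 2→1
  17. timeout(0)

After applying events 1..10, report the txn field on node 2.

2

after 1 — propose(0,'x'): n0:coor/t1/[-]
after 2 — deliver 0→1: n1:part/t1/[-]
after 3 — deliver 1→0: ·
after 4 — deliver 0→2: n2:part/t1/[-]
after 5 — deliver 2→0: n0:coor/t1/[x]
after 6 — deliver 0→2: n2:part/t1/[x]
after 7 — timeout(0): n0:coor/t2/[x]
after 8 — deliver 0→2: n2:part/t2/[x]
after 9 — deliver 2→0: ·
after 10 — deliver 1→2: ·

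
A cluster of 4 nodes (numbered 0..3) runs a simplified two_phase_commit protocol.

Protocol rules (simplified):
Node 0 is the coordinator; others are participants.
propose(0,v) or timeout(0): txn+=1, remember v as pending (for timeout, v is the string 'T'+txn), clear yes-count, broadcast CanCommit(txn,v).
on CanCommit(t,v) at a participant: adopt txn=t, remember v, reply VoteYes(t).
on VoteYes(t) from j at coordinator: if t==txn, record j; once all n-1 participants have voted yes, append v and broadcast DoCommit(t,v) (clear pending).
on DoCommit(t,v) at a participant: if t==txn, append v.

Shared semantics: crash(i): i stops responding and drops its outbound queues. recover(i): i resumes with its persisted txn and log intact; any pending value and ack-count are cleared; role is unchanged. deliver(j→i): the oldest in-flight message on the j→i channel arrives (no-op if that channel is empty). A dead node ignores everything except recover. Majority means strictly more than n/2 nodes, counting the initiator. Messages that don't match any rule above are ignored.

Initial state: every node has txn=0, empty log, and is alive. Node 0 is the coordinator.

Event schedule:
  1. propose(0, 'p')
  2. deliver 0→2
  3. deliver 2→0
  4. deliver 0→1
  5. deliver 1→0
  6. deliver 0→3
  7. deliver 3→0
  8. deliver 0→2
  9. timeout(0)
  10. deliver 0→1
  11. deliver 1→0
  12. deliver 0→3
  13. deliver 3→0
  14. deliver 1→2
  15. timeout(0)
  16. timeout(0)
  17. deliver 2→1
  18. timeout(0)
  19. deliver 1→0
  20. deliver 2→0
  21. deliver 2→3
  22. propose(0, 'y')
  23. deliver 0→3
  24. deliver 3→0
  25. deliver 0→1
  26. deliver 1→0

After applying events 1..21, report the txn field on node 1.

1

1. propose(0,'p'):  <0:coor t1 ->
2. deliver 0→2:  <2:part t1 ->
3. deliver 2→0:  nop
4. deliver 0→1:  <1:part t1 ->
5. deliver 1→0:  nop
6. deliver 0→3:  <3:part t1 ->
7. deliver 3→0:  <0:coor t1 p>
8. deliver 0→2:  <2:part t1 p>
9. timeout(0):  <0:coor t2 p>
10. deliver 0→1:  <1:part t1 p>
11. deliver 1→0:  nop
12. deliver 0→3:  <3:part t1 p>
13. deliver 3→0:  nop
14. deliver 1→2:  nop
15. timeout(0):  <0:coor t3 p>
16. timeout(0):  <0:coor t4 p>
17. deliver 2→1:  nop
18. timeout(0):  <0:coor t5 p>
19. deliver 1→0:  nop
20. deliver 2→0:  nop
21. deliver 2→3:  nop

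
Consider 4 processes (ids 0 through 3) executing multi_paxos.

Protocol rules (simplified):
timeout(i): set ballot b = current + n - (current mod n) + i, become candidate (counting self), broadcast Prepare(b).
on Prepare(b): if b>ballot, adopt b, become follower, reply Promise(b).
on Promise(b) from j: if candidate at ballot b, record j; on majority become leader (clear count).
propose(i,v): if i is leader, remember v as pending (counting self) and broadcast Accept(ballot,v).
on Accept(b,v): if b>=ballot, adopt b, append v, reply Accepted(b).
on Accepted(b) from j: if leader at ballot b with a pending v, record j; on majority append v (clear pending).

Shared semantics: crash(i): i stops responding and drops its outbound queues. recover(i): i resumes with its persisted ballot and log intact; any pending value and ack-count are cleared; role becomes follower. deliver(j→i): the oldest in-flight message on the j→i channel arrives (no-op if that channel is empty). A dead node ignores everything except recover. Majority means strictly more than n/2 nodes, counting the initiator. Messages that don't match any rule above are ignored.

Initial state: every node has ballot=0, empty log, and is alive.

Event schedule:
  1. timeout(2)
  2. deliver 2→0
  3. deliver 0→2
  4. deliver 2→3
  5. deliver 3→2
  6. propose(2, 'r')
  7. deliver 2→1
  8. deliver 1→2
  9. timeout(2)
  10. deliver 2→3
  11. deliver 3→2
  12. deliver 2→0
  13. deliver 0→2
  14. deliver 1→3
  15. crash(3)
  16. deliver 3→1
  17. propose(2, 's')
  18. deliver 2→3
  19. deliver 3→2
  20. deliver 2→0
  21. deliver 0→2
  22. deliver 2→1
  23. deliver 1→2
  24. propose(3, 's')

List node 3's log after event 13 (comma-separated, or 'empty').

r

step 1 timeout(2): 2={cand,b=6,log=-}
step 2 deliver 2→0: 0={foll,b=6,log=-}
step 3 deliver 0→2: —
step 4 deliver 2→3: 3={foll,b=6,log=-}
step 5 deliver 3→2: 2={lead,b=6,log=-}
step 6 propose(2,'r'): —
step 7 deliver 2→1: 1={foll,b=6,log=-}
step 8 deliver 1→2: —
step 9 timeout(2): 2={cand,b=10,log=-}
step 10 deliver 2→3: 3={foll,b=6,log=r}
step 11 deliver 3→2: —
step 12 deliver 2→0: 0={foll,b=6,log=r}
step 13 deliver 0→2: —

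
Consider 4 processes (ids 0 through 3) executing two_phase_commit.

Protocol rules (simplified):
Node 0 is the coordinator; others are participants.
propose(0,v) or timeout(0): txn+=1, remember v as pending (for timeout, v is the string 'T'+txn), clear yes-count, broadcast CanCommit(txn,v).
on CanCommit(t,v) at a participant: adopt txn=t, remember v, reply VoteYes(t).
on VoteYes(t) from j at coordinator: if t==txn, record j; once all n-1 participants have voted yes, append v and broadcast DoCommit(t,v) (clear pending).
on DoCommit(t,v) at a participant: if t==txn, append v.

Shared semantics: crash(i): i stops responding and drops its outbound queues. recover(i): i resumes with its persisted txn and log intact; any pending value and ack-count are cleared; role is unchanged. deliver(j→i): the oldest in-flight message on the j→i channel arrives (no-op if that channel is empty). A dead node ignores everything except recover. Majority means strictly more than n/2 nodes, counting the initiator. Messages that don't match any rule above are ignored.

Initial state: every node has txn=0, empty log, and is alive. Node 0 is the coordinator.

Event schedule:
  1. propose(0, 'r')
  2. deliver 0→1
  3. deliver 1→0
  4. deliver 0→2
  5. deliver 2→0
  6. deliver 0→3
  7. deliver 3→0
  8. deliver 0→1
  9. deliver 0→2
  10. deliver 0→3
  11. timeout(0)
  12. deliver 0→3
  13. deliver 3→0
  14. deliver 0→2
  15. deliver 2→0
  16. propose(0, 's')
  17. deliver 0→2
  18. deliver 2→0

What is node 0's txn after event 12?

2

after 1 — propose(0,'r'): n0:coor/t1/[-]
after 2 — deliver 0→1: n1:part/t1/[-]
after 3 — deliver 1→0: ·
after 4 — deliver 0→2: n2:part/t1/[-]
after 5 — deliver 2→0: ·
after 6 — deliver 0→3: n3:part/t1/[-]
after 7 — deliver 3→0: n0:coor/t1/[r]
after 8 — deliver 0→1: n1:part/t1/[r]
after 9 — deliver 0→2: n2:part/t1/[r]
after 10 — deliver 0→3: n3:part/t1/[r]
after 11 — timeout(0): n0:coor/t2/[r]
after 12 — deliver 0→3: n3:part/t2/[r]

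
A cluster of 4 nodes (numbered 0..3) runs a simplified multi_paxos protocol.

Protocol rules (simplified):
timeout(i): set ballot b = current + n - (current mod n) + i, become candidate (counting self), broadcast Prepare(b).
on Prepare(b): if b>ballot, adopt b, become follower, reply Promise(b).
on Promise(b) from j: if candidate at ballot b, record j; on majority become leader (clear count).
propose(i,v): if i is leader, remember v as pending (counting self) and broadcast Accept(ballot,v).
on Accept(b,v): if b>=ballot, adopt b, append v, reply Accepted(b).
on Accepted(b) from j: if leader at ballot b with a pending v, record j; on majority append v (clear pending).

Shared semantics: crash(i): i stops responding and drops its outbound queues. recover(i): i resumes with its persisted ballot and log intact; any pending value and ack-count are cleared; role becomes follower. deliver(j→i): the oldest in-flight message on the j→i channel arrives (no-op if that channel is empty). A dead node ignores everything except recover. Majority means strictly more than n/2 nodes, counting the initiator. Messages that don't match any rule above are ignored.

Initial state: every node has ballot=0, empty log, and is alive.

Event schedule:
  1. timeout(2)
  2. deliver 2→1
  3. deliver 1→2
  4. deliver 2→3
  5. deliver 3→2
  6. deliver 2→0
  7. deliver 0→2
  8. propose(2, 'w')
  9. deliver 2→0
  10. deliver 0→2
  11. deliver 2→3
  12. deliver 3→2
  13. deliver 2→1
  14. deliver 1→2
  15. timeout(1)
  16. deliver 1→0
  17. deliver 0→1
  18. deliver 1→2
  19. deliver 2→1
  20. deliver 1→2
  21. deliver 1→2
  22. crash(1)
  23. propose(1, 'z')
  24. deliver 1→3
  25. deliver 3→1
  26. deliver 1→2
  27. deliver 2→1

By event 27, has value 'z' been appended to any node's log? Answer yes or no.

1. timeout(2):  <2:cand b6 ->
2. deliver 2→1:  <1:foll b6 ->
3. deliver 1→2:  nop
4. deliver 2→3:  <3:foll b6 ->
5. deliver 3→2:  <2:lead b6 ->
6. deliver 2→0:  <0:foll b6 ->
7. deliver 0→2:  nop
8. propose(2,'w'):  nop
9. deliver 2→0:  <0:foll b6 w>
10. deliver 0→2:  nop
11. deliver 2→3:  <3:foll b6 w>
12. deliver 3→2:  <2:lead b6 w>
13. deliver 2→1:  <1:foll b6 w>
14. deliver 1→2:  nop
15. timeout(1):  <1:cand b9 w>
16. deliver 1→0:  <0:foll b9 w>
17. deliver 0→1:  nop
18. deliver 1→2:  <2:foll b9 w>
19. deliver 2→1:  <1:lead b9 w>
20. deliver 1→2:  nop
21. deliver 1→2:  nop
22. crash(1):  <1:✗lead b9 w>
23. propose(1,'z'):  nop
24. deliver 1→3:  nop
25. deliver 3→1:  nop
26. deliver 1→2:  nop
27. deliver 2→1:  nop

no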